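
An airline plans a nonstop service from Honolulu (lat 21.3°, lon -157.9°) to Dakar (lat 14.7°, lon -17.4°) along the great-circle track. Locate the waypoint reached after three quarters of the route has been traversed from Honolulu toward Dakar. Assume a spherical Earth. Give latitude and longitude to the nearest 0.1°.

From cos δ = sin φ₁ sin φ₂ + cos φ₁ cos φ₂ cos Δλ, the central angle is δ ≈ 2.218 rad (127.1°).
Interpolate at f = 3/4 with slerp weights a = sin((1−f)δ)/sin δ ≈ 0.660, b = sin(fδ)/sin δ ≈ 1.248.
p = a·p₁ + b·p₂ ≈ (0.582, -0.593, 0.557); φ = arcsin(p_z) ≈ 33.82°, λ = atan2(p_y, p_x) ≈ -45.50°.

≈ lat 33.8°, lon -45.5°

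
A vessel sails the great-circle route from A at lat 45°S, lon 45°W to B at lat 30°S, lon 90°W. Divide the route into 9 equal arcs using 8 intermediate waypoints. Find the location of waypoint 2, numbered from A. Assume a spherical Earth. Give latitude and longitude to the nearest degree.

From cos δ = sin φ₁ sin φ₂ + cos φ₁ cos φ₂ cos Δλ, the central angle is δ ≈ 0.666 rad (38.1°).
Interpolate at f = 2/9 with slerp weights a = sin((1−f)δ)/sin δ ≈ 0.801, b = sin(fδ)/sin δ ≈ 0.239.
p = a·p₁ + b·p₂ ≈ (0.401, -0.607, -0.686); φ = arcsin(p_z) ≈ -43.31°, λ = atan2(p_y, p_x) ≈ -56.59°.

≈ lat 43°S, lon 57°W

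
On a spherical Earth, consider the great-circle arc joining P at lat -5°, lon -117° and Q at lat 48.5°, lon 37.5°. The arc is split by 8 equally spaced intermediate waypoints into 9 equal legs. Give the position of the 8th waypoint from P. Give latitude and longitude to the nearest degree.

≈ lat 60°, lon 21°

Convert each endpoint to a unit vector on the sphere (x = cos φ cos λ, y = cos φ sin λ, z = sin φ).
The central angle between the endpoints is δ = arccos(p₁·p₂) ≈ 2.293 rad (131.4°).
Interpolate at f = 8/9 with slerp weights a = sin((1−f)δ)/sin δ ≈ 0.336, b = sin(fδ)/sin δ ≈ 1.190.
p = a·p₁ + b·p₂ ≈ (0.474, 0.182, 0.862); φ = arcsin(p_z) ≈ 59.52°, λ = atan2(p_y, p_x) ≈ 21.00°.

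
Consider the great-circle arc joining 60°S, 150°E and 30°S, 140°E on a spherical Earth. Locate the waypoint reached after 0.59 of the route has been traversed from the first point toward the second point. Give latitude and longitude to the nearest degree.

≈ 42°S, 143°E

Write both endpoints as unit vectors p₁, p₂ with components (cos φ cos λ, cos φ sin λ, sin φ).
The central angle between the endpoints is δ = arccos(p₁·p₂) ≈ 0.537 rad (30.7°).
Interpolate at f = 0.59 with slerp weights a = sin((1−f)δ)/sin δ ≈ 0.427, b = sin(fδ)/sin δ ≈ 0.609.
p = a·p₁ + b·p₂ ≈ (-0.589, 0.446, -0.674); φ = arcsin(p_z) ≈ -42.39°, λ = atan2(p_y, p_x) ≈ 142.88°.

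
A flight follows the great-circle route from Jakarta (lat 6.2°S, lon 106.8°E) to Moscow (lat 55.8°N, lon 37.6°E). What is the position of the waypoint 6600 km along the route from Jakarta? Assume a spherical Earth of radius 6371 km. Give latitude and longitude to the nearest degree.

Write both endpoints as unit vectors p₁, p₂ with components (cos φ cos λ, cos φ sin λ, sin φ).
The central angle between the endpoints is δ = arccos(p₁·p₂) ≈ 1.461 rad (83.7°). The total great-circle distance is δ·R ≈ 1.461 × 6371 ≈ 9311 km, so the target fraction is f = 6600/9311 ≈ 0.709.
Interpolate at f ≈ 0.709 with slerp weights a = sin((1−f)δ)/sin δ ≈ 0.415, b = sin(fδ)/sin δ ≈ 0.866.
p = a·p₁ + b·p₂ ≈ (0.266, 0.692, 0.671); φ = arcsin(p_z) ≈ 42.14°, λ = atan2(p_y, p_x) ≈ 68.97°.

≈ lat 42°N, lon 69°E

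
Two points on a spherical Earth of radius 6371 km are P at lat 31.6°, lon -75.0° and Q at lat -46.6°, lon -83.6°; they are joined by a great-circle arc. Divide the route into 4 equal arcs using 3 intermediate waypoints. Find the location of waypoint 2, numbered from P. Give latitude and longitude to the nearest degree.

Write both endpoints as unit vectors p₁, p₂ with components (cos φ cos λ, cos φ sin λ, sin φ).
The central angle between the endpoints is δ = arccos(p₁·p₂) ≈ 1.372 rad (78.6°).
Interpolate at f = 2/4 with slerp weights a = sin((1−f)δ)/sin δ ≈ 0.646, b = sin(fδ)/sin δ ≈ 0.646.
p = a·p₁ + b·p₂ ≈ (0.192, -0.973, -0.131); φ = arcsin(p_z) ≈ -7.52°, λ = atan2(p_y, p_x) ≈ -78.84°.

≈ lat -8°, lon -79°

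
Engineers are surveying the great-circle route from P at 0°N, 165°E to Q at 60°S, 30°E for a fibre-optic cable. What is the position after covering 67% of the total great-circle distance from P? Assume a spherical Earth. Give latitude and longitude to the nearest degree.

The haversine formula gives a central angle δ ≈ 1.932 rad (110.7°) between the endpoints.
Interpolate at f = 0.67 with slerp weights a = sin((1−f)δ)/sin δ ≈ 0.636, b = sin(fδ)/sin δ ≈ 1.029.
p = a·p₁ + b·p₂ ≈ (-0.169, 0.422, -0.891); φ = arcsin(p_z) ≈ -62.96°, λ = atan2(p_y, p_x) ≈ 111.87°.

≈ 63°S, 112°E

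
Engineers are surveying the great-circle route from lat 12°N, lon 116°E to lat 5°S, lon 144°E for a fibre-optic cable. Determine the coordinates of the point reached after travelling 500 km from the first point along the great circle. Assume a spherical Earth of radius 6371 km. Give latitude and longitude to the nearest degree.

≈ lat 10°N, lon 120°E

The haversine formula gives a central angle δ ≈ 0.569 rad (32.6°) between the endpoints. The total great-circle distance is δ·R ≈ 0.569 × 6371 ≈ 3627 km, so the target fraction is f = 500/3627 ≈ 0.138.
Interpolate at f ≈ 0.138 with slerp weights a = sin((1−f)δ)/sin δ ≈ 0.874, b = sin(fδ)/sin δ ≈ 0.145.
p = a·p₁ + b·p₂ ≈ (-0.492, 0.854, 0.169); φ = arcsin(p_z) ≈ 9.74°, λ = atan2(p_y, p_x) ≈ 119.96°.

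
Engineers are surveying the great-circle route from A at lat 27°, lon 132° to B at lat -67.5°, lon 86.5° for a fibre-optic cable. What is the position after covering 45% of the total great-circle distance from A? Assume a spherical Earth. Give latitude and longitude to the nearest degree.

≈ lat -17°, lon 120°

Convert each endpoint to a unit vector on the sphere (x = cos φ cos λ, y = cos φ sin λ, z = sin φ).
The central angle between the endpoints is δ = arccos(p₁·p₂) ≈ 1.752 rad (100.4°).
Interpolate at f = 0.45 with slerp weights a = sin((1−f)δ)/sin δ ≈ 0.835, b = sin(fδ)/sin δ ≈ 0.721.
p = a·p₁ + b·p₂ ≈ (-0.481, 0.828, -0.287); φ = arcsin(p_z) ≈ -16.69°, λ = atan2(p_y, p_x) ≈ 120.14°.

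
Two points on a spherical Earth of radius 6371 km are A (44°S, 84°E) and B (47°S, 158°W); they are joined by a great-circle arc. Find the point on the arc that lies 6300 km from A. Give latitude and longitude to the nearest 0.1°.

≈ (58.2°S, 179.8°W)

Write both endpoints as unit vectors p₁, p₂ with components (cos φ cos λ, cos φ sin λ, sin φ).
The central angle between the endpoints is δ = arccos(p₁·p₂) ≈ 1.289 rad (73.9°). The total great-circle distance is δ·R ≈ 1.289 × 6371 ≈ 8215 km, so the target fraction is f = 6300/8215 ≈ 0.767.
Interpolate at f ≈ 0.767 with slerp weights a = sin((1−f)δ)/sin δ ≈ 0.308, b = sin(fδ)/sin δ ≈ 0.870.
p = a·p₁ + b·p₂ ≈ (-0.527, -0.002, -0.850); φ = arcsin(p_z) ≈ -58.22°, λ = atan2(p_y, p_x) ≈ -179.81°.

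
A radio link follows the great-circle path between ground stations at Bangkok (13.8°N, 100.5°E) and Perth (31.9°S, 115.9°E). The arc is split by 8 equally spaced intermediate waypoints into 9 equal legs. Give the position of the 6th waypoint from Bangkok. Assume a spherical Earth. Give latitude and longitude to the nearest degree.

≈ 17°S, 110°E

From cos δ = sin φ₁ sin φ₂ + cos φ₁ cos φ₂ cos Δλ, the central angle is δ ≈ 0.838 rad (48.0°).
Interpolate at f = 6/9 with slerp weights a = sin((1−f)δ)/sin δ ≈ 0.371, b = sin(fδ)/sin δ ≈ 0.713.
p = a·p₁ + b·p₂ ≈ (-0.330, 0.899, -0.288); φ = arcsin(p_z) ≈ -16.76°, λ = atan2(p_y, p_x) ≈ 110.17°.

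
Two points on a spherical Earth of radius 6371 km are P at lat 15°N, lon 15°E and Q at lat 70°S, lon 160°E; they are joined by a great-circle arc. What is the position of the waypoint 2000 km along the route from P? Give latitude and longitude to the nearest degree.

≈ lat 3°S, lon 19°E

Convert each endpoint to a unit vector on the sphere (x = cos φ cos λ, y = cos φ sin λ, z = sin φ).
The central angle between the endpoints is δ = arccos(p₁·p₂) ≈ 2.110 rad (120.9°). The total great-circle distance is δ·R ≈ 2.110 × 6371 ≈ 13446 km, so the target fraction is f = 2000/13446 ≈ 0.149.
Interpolate at f ≈ 0.149 with slerp weights a = sin((1−f)δ)/sin δ ≈ 1.136, b = sin(fδ)/sin δ ≈ 0.360.
p = a·p₁ + b·p₂ ≈ (0.944, 0.326, -0.044); φ = arcsin(p_z) ≈ -2.53°, λ = atan2(p_y, p_x) ≈ 19.05°.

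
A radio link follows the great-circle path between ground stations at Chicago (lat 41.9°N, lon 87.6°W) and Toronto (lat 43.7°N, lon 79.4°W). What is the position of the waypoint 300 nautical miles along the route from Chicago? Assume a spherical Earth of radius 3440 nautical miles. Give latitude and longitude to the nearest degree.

From cos δ = sin φ₁ sin φ₂ + cos φ₁ cos φ₂ cos Δλ, the central angle is δ ≈ 0.110 rad (6.3°). The total great-circle distance is δ·R ≈ 0.110 × 3440 ≈ 377 nmi, so the target fraction is f = 300/377 ≈ 0.796.
Interpolate at f ≈ 0.796 with slerp weights a = sin((1−f)δ)/sin δ ≈ 0.204, b = sin(fδ)/sin δ ≈ 0.797.
p = a·p₁ + b·p₂ ≈ (0.112, -0.718, 0.687); φ = arcsin(p_z) ≈ 43.38°, λ = atan2(p_y, p_x) ≈ -81.11°.

≈ lat 43°N, lon 81°W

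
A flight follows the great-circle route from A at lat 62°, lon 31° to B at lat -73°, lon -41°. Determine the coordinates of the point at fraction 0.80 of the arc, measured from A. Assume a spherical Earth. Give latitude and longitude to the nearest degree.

≈ lat -48°, lon -8°

From cos δ = sin φ₁ sin φ₂ + cos φ₁ cos φ₂ cos Δλ, the central angle is δ ≈ 2.501 rad (143.3°).
Interpolate at f = 0.80 with slerp weights a = sin((1−f)δ)/sin δ ≈ 0.803, b = sin(fδ)/sin δ ≈ 1.521.
p = a·p₁ + b·p₂ ≈ (0.659, -0.098, -0.746); φ = arcsin(p_z) ≈ -48.24°, λ = atan2(p_y, p_x) ≈ -8.43°.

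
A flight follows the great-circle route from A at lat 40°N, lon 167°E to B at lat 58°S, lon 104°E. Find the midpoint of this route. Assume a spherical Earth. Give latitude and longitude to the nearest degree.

≈ lat 10°S, lon 142°E

Convert each endpoint to a unit vector on the sphere (x = cos φ cos λ, y = cos φ sin λ, z = sin φ).
The central angle between the endpoints is δ = arccos(p₁·p₂) ≈ 1.940 rad (111.2°).
Interpolate at f = 1/2 with slerp weights a = sin((1−f)δ)/sin δ ≈ 0.884, b = sin(fδ)/sin δ ≈ 0.884.
p = a·p₁ + b·p₂ ≈ (-0.774, 0.607, -0.182); φ = arcsin(p_z) ≈ -10.46°, λ = atan2(p_y, p_x) ≈ 141.87°.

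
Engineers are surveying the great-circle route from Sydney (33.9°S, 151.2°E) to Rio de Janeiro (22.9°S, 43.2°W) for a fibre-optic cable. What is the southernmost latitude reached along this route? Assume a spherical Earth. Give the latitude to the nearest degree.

≈ 77°S

The great circle lies in the plane with unit normal n̂ = (p₁ × p₂)/|p₁ × p₂|.
Here n̂_z ≈ +0.223; the vertex latitude is φ_max = arccos|n̂_z| ≈ 77.1°.
Check via Clairaut: cos φ_max = |cos φ₁| · sin C = cos(33.9°)·sin(164.4°) ≈ 0.223, again giving ≈ 77.1°.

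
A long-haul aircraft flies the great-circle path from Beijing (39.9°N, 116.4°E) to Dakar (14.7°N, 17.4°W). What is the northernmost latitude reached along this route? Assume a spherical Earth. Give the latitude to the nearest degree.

The great circle lies in the plane with unit normal n̂ = (p₁ × p₂)/|p₁ × p₂|.
Here n̂_z ≈ -0.572; the vertex latitude is φ_max = arccos|n̂_z| ≈ 55.1°.

≈ 55°N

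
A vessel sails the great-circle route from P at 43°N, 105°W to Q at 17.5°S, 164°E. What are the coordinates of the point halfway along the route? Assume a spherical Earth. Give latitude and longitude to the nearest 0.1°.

≈ 17.7°N, 158.1°W

Convert each endpoint to a unit vector on the sphere (x = cos φ cos λ, y = cos φ sin λ, z = sin φ).
The central angle between the endpoints is δ = arccos(p₁·p₂) ≈ 1.790 rad (102.5°).
Interpolate at f = 1/2 with slerp weights a = sin((1−f)δ)/sin δ ≈ 0.799, b = sin(fδ)/sin δ ≈ 0.799.
p = a·p₁ + b·p₂ ≈ (-0.884, -0.355, 0.305); φ = arcsin(p_z) ≈ 17.74°, λ = atan2(p_y, p_x) ≈ -158.15°.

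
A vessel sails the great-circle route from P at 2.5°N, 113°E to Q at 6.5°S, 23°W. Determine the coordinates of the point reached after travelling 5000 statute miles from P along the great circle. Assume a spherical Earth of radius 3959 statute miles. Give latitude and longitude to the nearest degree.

≈ 6°S, 41°E

Write both endpoints as unit vectors p₁, p₂ with components (cos φ cos λ, cos φ sin λ, sin φ).
The central angle between the endpoints is δ = arccos(p₁·p₂) ≈ 2.373 rad (136.0°). The total great-circle distance is δ·R ≈ 2.373 × 3959 ≈ 9395 mi, so the target fraction is f = 5000/9395 ≈ 0.532.
Interpolate at f ≈ 0.532 with slerp weights a = sin((1−f)δ)/sin δ ≈ 1.289, b = sin(fδ)/sin δ ≈ 1.371.
p = a·p₁ + b·p₂ ≈ (0.751, 0.653, -0.099); φ = arcsin(p_z) ≈ -5.68°, λ = atan2(p_y, p_x) ≈ 41.01°.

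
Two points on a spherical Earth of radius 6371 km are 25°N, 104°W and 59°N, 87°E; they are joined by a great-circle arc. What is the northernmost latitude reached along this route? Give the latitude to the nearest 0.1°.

≈ 84.9°N

The great circle lies in the plane with unit normal n̂ = (p₁ × p₂)/|p₁ × p₂|.
Here n̂_z ≈ -0.089; the vertex latitude is φ_max = arccos|n̂_z| ≈ 84.9°.
Check via Clairaut: cos φ_max = |cos φ₁| · sin C = cos(25.0°)·sin(5.7°) ≈ 0.089, again giving ≈ 84.9°.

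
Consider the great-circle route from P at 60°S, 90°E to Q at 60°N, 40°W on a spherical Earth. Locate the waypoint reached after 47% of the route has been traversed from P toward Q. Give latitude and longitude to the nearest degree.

≈ 4°S, 27°E

The haversine formula gives a central angle δ ≈ 2.716 rad (155.6°) between the endpoints.
Interpolate at f = 0.47 with slerp weights a = sin((1−f)δ)/sin δ ≈ 2.400, b = sin(fδ)/sin δ ≈ 2.317.
p = a·p₁ + b·p₂ ≈ (0.887, 0.455, -0.072); φ = arcsin(p_z) ≈ -4.14°, λ = atan2(p_y, p_x) ≈ 27.17°.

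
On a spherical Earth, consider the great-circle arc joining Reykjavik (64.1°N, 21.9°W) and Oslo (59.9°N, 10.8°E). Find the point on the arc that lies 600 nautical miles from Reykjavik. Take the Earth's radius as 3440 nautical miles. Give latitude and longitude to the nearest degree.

From cos δ = sin φ₁ sin φ₂ + cos φ₁ cos φ₂ cos Δλ, the central angle is δ ≈ 0.274 rad (15.7°). The total great-circle distance is δ·R ≈ 0.274 × 3440 ≈ 944 nmi, so the target fraction is f = 600/944 ≈ 0.636.
Interpolate at f ≈ 0.636 with slerp weights a = sin((1−f)δ)/sin δ ≈ 0.368, b = sin(fδ)/sin δ ≈ 0.640.
p = a·p₁ + b·p₂ ≈ (0.465, 0.000, 0.885); φ = arcsin(p_z) ≈ 62.30°, λ = atan2(p_y, p_x) ≈ 0.02°.

≈ 62°N, 0°E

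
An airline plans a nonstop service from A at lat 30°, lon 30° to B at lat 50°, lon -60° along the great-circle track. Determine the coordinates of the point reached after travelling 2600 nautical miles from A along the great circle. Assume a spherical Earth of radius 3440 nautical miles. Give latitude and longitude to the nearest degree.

Write both endpoints as unit vectors p₁, p₂ with components (cos φ cos λ, cos φ sin λ, sin φ).
The central angle between the endpoints is δ = arccos(p₁·p₂) ≈ 1.178 rad (67.5°). The total great-circle distance is δ·R ≈ 1.178 × 3440 ≈ 4051 nmi, so the target fraction is f = 2600/4051 ≈ 0.642.
Interpolate at f ≈ 0.642 with slerp weights a = sin((1−f)δ)/sin δ ≈ 0.443, b = sin(fδ)/sin δ ≈ 0.743.
p = a·p₁ + b·p₂ ≈ (0.571, -0.221, 0.790); φ = arcsin(p_z) ≈ 52.23°, λ = atan2(p_y, p_x) ≈ -21.19°.

≈ lat 52°, lon -21°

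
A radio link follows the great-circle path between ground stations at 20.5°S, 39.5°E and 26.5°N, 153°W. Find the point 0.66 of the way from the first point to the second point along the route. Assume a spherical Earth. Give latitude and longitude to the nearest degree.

Write both endpoints as unit vectors p₁, p₂ with components (cos φ cos λ, cos φ sin λ, sin φ).
The central angle between the endpoints is δ = arccos(p₁·p₂) ≈ 2.916 rad (167.1°).
Interpolate at f = 0.66 with slerp weights a = sin((1−f)δ)/sin δ ≈ 3.740, b = sin(fδ)/sin δ ≈ 4.193.
p = a·p₁ + b·p₂ ≈ (-0.640, 0.525, 0.561); φ = arcsin(p_z) ≈ 34.13°, λ = atan2(p_y, p_x) ≈ 140.65°.

≈ 34°N, 141°E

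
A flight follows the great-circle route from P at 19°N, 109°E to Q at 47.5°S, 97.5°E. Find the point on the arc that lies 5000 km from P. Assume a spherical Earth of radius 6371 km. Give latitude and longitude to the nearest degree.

Write both endpoints as unit vectors p₁, p₂ with components (cos φ cos λ, cos φ sin λ, sin φ).
The central angle between the endpoints is δ = arccos(p₁·p₂) ≈ 1.175 rad (67.3°). The total great-circle distance is δ·R ≈ 1.175 × 6371 ≈ 7483 km, so the target fraction is f = 5000/7483 ≈ 0.668.
Interpolate at f ≈ 0.668 with slerp weights a = sin((1−f)δ)/sin δ ≈ 0.412, b = sin(fδ)/sin δ ≈ 0.766.
p = a·p₁ + b·p₂ ≈ (-0.194, 0.881, -0.431); φ = arcsin(p_z) ≈ -25.51°, λ = atan2(p_y, p_x) ≈ 102.44°.

≈ 26°S, 102°E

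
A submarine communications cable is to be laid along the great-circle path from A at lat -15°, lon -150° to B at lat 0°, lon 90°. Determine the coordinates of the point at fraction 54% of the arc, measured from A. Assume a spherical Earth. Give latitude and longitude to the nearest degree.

≈ lat -14°, lon 143°

The haversine formula gives a central angle δ ≈ 2.075 rad (118.9°) between the endpoints.
Interpolate at f = 0.54 with slerp weights a = sin((1−f)δ)/sin δ ≈ 0.932, b = sin(fδ)/sin δ ≈ 1.028.
p = a·p₁ + b·p₂ ≈ (-0.780, 0.578, -0.241); φ = arcsin(p_z) ≈ -13.96°, λ = atan2(p_y, p_x) ≈ 143.44°.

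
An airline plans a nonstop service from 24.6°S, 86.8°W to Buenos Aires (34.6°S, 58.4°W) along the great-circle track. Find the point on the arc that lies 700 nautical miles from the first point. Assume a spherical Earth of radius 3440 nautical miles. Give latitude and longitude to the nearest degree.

Write both endpoints as unit vectors p₁, p₂ with components (cos φ cos λ, cos φ sin λ, sin φ).
The central angle between the endpoints is δ = arccos(p₁·p₂) ≈ 0.463 rad (26.5°). The total great-circle distance is δ·R ≈ 0.463 × 3440 ≈ 1593 nmi, so the target fraction is f = 700/1593 ≈ 0.440.
Interpolate at f ≈ 0.440 with slerp weights a = sin((1−f)δ)/sin δ ≈ 0.574, b = sin(fδ)/sin δ ≈ 0.453.
p = a·p₁ + b·p₂ ≈ (0.224, -0.839, -0.496); φ = arcsin(p_z) ≈ -29.74°, λ = atan2(p_y, p_x) ≈ -75.03°.

≈ 30°S, 75°W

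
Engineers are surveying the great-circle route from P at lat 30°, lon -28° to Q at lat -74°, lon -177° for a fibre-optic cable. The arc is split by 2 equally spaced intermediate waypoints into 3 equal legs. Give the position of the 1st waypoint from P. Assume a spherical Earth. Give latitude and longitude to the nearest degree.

≈ lat -14°, lon -36°

Write both endpoints as unit vectors p₁, p₂ with components (cos φ cos λ, cos φ sin λ, sin φ).
The central angle between the endpoints is δ = arccos(p₁·p₂) ≈ 2.326 rad (133.3°).
Interpolate at f = 1/3 with slerp weights a = sin((1−f)δ)/sin δ ≈ 1.373, b = sin(fδ)/sin δ ≈ 0.961.
p = a·p₁ + b·p₂ ≈ (0.785, -0.572, -0.237); φ = arcsin(p_z) ≈ -13.73°, λ = atan2(p_y, p_x) ≈ -36.07°.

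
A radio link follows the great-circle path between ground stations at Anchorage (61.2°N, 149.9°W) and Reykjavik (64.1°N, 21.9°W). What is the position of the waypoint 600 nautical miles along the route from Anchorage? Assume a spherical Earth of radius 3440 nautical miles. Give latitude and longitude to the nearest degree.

≈ 70°N, 137°W

Write both endpoints as unit vectors p₁, p₂ with components (cos φ cos λ, cos φ sin λ, sin φ).
The central angle between the endpoints is δ = arccos(p₁·p₂) ≈ 0.852 rad (48.8°). The total great-circle distance is δ·R ≈ 0.852 × 3440 ≈ 2930 nmi, so the target fraction is f = 600/2930 ≈ 0.205.
Interpolate at f ≈ 0.205 with slerp weights a = sin((1−f)δ)/sin δ ≈ 0.833, b = sin(fδ)/sin δ ≈ 0.231.
p = a·p₁ + b·p₂ ≈ (-0.254, -0.239, 0.937); φ = arcsin(p_z) ≈ 69.61°, λ = atan2(p_y, p_x) ≈ -136.73°.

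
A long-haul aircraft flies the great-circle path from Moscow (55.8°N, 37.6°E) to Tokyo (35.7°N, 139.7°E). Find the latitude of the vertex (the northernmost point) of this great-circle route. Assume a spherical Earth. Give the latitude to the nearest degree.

≈ 61°N

The great circle lies in the plane with unit normal n̂ = (p₁ × p₂)/|p₁ × p₂|.
Here n̂_z ≈ +0.484; the vertex latitude is φ_max = arccos|n̂_z| ≈ 61.1°.
Check via Clairaut: cos φ_max = |cos φ₁| · sin C = cos(55.8°)·sin(59.4°) ≈ 0.484, again giving ≈ 61.1°.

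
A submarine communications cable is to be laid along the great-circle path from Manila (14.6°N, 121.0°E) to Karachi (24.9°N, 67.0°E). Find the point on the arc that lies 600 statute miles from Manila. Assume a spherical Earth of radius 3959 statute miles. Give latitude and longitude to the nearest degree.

≈ 17°N, 112°E

From cos δ = sin φ₁ sin φ₂ + cos φ₁ cos φ₂ cos Δλ, the central angle is δ ≈ 0.899 rad (51.5°). The total great-circle distance is δ·R ≈ 0.899 × 3959 ≈ 3561 mi, so the target fraction is f = 600/3561 ≈ 0.169.
Interpolate at f ≈ 0.169 with slerp weights a = sin((1−f)δ)/sin δ ≈ 0.869, b = sin(fδ)/sin δ ≈ 0.193.
p = a·p₁ + b·p₂ ≈ (-0.365, 0.881, 0.300); φ = arcsin(p_z) ≈ 17.47°, λ = atan2(p_y, p_x) ≈ 112.47°.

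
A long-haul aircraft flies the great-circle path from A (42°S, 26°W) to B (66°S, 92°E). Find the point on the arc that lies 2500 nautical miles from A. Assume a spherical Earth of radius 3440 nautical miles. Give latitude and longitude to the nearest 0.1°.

Convert each endpoint to a unit vector on the sphere (x = cos φ cos λ, y = cos φ sin λ, z = sin φ).
The central angle between the endpoints is δ = arccos(p₁·p₂) ≈ 1.082 rad (62.0°). The total great-circle distance is δ·R ≈ 1.082 × 3440 ≈ 3723 nmi, so the target fraction is f = 2500/3723 ≈ 0.672.
Interpolate at f ≈ 0.672 with slerp weights a = sin((1−f)δ)/sin δ ≈ 0.394, b = sin(fδ)/sin δ ≈ 0.752.
p = a·p₁ + b·p₂ ≈ (0.253, 0.177, -0.951); φ = arcsin(p_z) ≈ -72.02°, λ = atan2(p_y, p_x) ≈ 35.09°.

≈ (72.0°S, 35.1°E)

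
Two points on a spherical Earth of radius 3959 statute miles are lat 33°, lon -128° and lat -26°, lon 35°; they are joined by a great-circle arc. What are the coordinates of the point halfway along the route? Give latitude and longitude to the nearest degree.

The haversine formula gives a central angle δ ≈ 2.856 rad (163.7°) between the endpoints.
Interpolate at f = 1/2 with slerp weights a = sin((1−f)δ)/sin δ ≈ 3.518, b = sin(fδ)/sin δ ≈ 3.518.
p = a·p₁ + b·p₂ ≈ (0.774, -0.511, 0.374); φ = arcsin(p_z) ≈ 21.96°, λ = atan2(p_y, p_x) ≈ -33.46°.

≈ lat 22°, lon -33°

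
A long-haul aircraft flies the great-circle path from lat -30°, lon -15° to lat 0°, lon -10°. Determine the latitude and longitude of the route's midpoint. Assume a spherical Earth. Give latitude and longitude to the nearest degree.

The haversine formula gives a central angle δ ≈ 0.530 rad (30.4°) between the endpoints.
Interpolate at f = 1/2 with slerp weights a = sin((1−f)δ)/sin δ ≈ 0.518, b = sin(fδ)/sin δ ≈ 0.518.
p = a·p₁ + b·p₂ ≈ (0.944, -0.206, -0.259); φ = arcsin(p_z) ≈ -15.01°, λ = atan2(p_y, p_x) ≈ -12.32°.

≈ lat -15°, lon -12°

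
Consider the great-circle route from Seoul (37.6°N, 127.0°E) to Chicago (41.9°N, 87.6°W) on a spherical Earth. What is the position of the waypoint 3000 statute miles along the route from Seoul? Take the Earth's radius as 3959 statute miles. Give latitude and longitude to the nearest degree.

≈ 69°N, 177°W

Convert each endpoint to a unit vector on the sphere (x = cos φ cos λ, y = cos φ sin λ, z = sin φ).
The central angle between the endpoints is δ = arccos(p₁·p₂) ≈ 1.649 rad (94.5°). The total great-circle distance is δ·R ≈ 1.649 × 3959 ≈ 6528 mi, so the target fraction is f = 3000/6528 ≈ 0.460.
Interpolate at f ≈ 0.460 with slerp weights a = sin((1−f)δ)/sin δ ≈ 0.780, b = sin(fδ)/sin δ ≈ 0.689.
p = a·p₁ + b·p₂ ≈ (-0.350, -0.019, 0.936); φ = arcsin(p_z) ≈ 69.45°, λ = atan2(p_y, p_x) ≈ -176.89°.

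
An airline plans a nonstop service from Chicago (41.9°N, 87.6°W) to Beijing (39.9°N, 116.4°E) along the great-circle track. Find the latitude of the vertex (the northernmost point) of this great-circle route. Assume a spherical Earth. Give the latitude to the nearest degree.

The great circle lies in the plane with unit normal n̂ = (p₁ × p₂)/|p₁ × p₂|.
Here n̂_z ≈ -0.233; the vertex latitude is φ_max = arccos|n̂_z| ≈ 76.5°.

≈ 77°N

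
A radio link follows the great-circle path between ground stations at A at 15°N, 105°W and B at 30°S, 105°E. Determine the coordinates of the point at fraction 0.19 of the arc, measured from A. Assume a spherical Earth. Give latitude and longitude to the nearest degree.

Convert each endpoint to a unit vector on the sphere (x = cos φ cos λ, y = cos φ sin λ, z = sin φ).
The central angle between the endpoints is δ = arccos(p₁·p₂) ≈ 2.594 rad (148.6°).
Interpolate at f = 0.19 with slerp weights a = sin((1−f)δ)/sin δ ≈ 1.657, b = sin(fδ)/sin δ ≈ 0.909.
p = a·p₁ + b·p₂ ≈ (-0.618, -0.786, -0.026); φ = arcsin(p_z) ≈ -1.47°, λ = atan2(p_y, p_x) ≈ -128.19°.

≈ 1°S, 128°W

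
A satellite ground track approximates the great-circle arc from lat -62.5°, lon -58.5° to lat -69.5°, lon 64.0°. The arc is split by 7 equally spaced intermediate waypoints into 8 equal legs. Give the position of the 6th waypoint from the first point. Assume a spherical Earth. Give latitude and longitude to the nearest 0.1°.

Write both endpoints as unit vectors p₁, p₂ with components (cos φ cos λ, cos φ sin λ, sin φ).
The central angle between the endpoints is δ = arccos(p₁·p₂) ≈ 0.732 rad (41.9°).
Interpolate at f = 6/8 with slerp weights a = sin((1−f)δ)/sin δ ≈ 0.272, b = sin(fδ)/sin δ ≈ 0.781.
p = a·p₁ + b·p₂ ≈ (0.186, 0.139, -0.973); φ = arcsin(p_z) ≈ -76.61°, λ = atan2(p_y, p_x) ≈ 36.75°.

≈ lat -76.6°, lon 36.8°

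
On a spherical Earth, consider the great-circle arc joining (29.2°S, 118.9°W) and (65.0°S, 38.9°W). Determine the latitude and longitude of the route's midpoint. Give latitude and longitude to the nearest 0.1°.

≈ (53.4°S, 95.2°W)

From cos δ = sin φ₁ sin φ₂ + cos φ₁ cos φ₂ cos Δλ, the central angle is δ ≈ 1.040 rad (59.6°).
Interpolate at f = 1/2 with slerp weights a = sin((1−f)δ)/sin δ ≈ 0.576, b = sin(fδ)/sin δ ≈ 0.576.
p = a·p₁ + b·p₂ ≈ (-0.054, -0.593, -0.803); φ = arcsin(p_z) ≈ -53.44°, λ = atan2(p_y, p_x) ≈ -95.16°.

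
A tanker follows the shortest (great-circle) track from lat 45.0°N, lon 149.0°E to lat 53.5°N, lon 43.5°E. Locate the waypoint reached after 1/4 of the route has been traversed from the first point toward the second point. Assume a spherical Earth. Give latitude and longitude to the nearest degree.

≈ lat 56°N, lon 131°E

Convert each endpoint to a unit vector on the sphere (x = cos φ cos λ, y = cos φ sin λ, z = sin φ).
The central angle between the endpoints is δ = arccos(p₁·p₂) ≈ 1.097 rad (62.9°).
Interpolate at f = 1/4 with slerp weights a = sin((1−f)δ)/sin δ ≈ 0.824, b = sin(fδ)/sin δ ≈ 0.304.
p = a·p₁ + b·p₂ ≈ (-0.368, 0.425, 0.827); φ = arcsin(p_z) ≈ 55.81°, λ = atan2(p_y, p_x) ≈ 130.91°.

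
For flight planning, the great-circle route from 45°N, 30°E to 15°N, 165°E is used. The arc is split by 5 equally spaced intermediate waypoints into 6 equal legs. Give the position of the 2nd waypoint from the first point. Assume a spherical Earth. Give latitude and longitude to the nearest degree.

≈ 60°N, 86°E

The haversine formula gives a central angle δ ≈ 1.875 rad (107.5°) between the endpoints.
Interpolate at f = 2/6 with slerp weights a = sin((1−f)δ)/sin δ ≈ 0.995, b = sin(fδ)/sin δ ≈ 0.613.
p = a·p₁ + b·p₂ ≈ (0.037, 0.505, 0.862); φ = arcsin(p_z) ≈ 59.57°, λ = atan2(p_y, p_x) ≈ 85.82°.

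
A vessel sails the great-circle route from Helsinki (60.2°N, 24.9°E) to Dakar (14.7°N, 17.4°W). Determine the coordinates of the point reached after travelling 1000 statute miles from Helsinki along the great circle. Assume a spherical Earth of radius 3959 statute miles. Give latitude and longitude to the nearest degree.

≈ 50°N, 7°E

Convert each endpoint to a unit vector on the sphere (x = cos φ cos λ, y = cos φ sin λ, z = sin φ).
The central angle between the endpoints is δ = arccos(p₁·p₂) ≈ 0.957 rad (54.8°). The total great-circle distance is δ·R ≈ 0.957 × 3959 ≈ 3790 mi, so the target fraction is f = 1000/3790 ≈ 0.264.
Interpolate at f ≈ 0.264 with slerp weights a = sin((1−f)δ)/sin δ ≈ 0.792, b = sin(fδ)/sin δ ≈ 0.306.
p = a·p₁ + b·p₂ ≈ (0.639, 0.077, 0.765); φ = arcsin(p_z) ≈ 49.91°, λ = atan2(p_y, p_x) ≈ 6.90°.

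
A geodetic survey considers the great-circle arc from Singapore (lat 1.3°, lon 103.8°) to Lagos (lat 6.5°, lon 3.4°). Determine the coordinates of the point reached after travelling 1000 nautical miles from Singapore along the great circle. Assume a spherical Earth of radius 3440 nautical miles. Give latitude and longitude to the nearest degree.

Convert each endpoint to a unit vector on the sphere (x = cos φ cos λ, y = cos φ sin λ, z = sin φ).
The central angle between the endpoints is δ = arccos(p₁·p₂) ≈ 1.748 rad (100.2°). The total great-circle distance is δ·R ≈ 1.748 × 3440 ≈ 6015 nmi, so the target fraction is f = 1000/6015 ≈ 0.166.
Interpolate at f ≈ 0.166 with slerp weights a = sin((1−f)δ)/sin δ ≈ 1.010, b = sin(fδ)/sin δ ≈ 0.291.
p = a·p₁ + b·p₂ ≈ (0.048, 0.997, 0.056); φ = arcsin(p_z) ≈ 3.20°, λ = atan2(p_y, p_x) ≈ 87.24°.

≈ lat 3°, lon 87°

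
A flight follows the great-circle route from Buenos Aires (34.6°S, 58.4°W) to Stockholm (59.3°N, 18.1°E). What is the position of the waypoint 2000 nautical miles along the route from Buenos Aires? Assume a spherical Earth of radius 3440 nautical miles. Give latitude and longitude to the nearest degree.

≈ 5°S, 41°W

Convert each endpoint to a unit vector on the sphere (x = cos φ cos λ, y = cos φ sin λ, z = sin φ).
The central angle between the endpoints is δ = arccos(p₁·p₂) ≈ 1.972 rad (113.0°). The total great-circle distance is δ·R ≈ 1.972 × 3440 ≈ 6782 nmi, so the target fraction is f = 2000/6782 ≈ 0.295.
Interpolate at f ≈ 0.295 with slerp weights a = sin((1−f)δ)/sin δ ≈ 1.068, b = sin(fδ)/sin δ ≈ 0.596.
p = a·p₁ + b·p₂ ≈ (0.750, -0.654, -0.094); φ = arcsin(p_z) ≈ -5.38°, λ = atan2(p_y, p_x) ≈ -41.10°.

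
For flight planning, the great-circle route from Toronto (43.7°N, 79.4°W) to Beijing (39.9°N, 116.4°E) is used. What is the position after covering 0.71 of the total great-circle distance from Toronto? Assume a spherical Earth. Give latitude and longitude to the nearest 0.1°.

≈ (66.5°N, 129.7°E)

Convert each endpoint to a unit vector on the sphere (x = cos φ cos λ, y = cos φ sin λ, z = sin φ).
The central angle between the endpoints is δ = arccos(p₁·p₂) ≈ 1.661 rad (95.2°).
Interpolate at f = 0.71 with slerp weights a = sin((1−f)δ)/sin δ ≈ 0.465, b = sin(fδ)/sin δ ≈ 0.928.
p = a·p₁ + b·p₂ ≈ (-0.255, 0.307, 0.917); φ = arcsin(p_z) ≈ 66.48°, λ = atan2(p_y, p_x) ≈ 129.67°.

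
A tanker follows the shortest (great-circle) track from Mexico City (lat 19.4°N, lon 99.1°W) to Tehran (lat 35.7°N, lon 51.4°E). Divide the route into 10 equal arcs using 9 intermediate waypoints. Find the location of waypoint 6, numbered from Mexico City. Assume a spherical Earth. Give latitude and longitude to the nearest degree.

≈ lat 65°N, lon 13°W

From cos δ = sin φ₁ sin φ₂ + cos φ₁ cos φ₂ cos Δλ, the central angle is δ ≈ 2.063 rad (118.2°).
Interpolate at f = 6/10 with slerp weights a = sin((1−f)δ)/sin δ ≈ 0.834, b = sin(fδ)/sin δ ≈ 1.073.
p = a·p₁ + b·p₂ ≈ (0.419, -0.096, 0.903); φ = arcsin(p_z) ≈ 64.54°, λ = atan2(p_y, p_x) ≈ -12.89°.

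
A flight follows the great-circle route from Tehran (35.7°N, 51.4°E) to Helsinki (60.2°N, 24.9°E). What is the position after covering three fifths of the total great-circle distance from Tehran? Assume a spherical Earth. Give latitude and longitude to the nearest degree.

The haversine formula gives a central angle δ ≈ 0.521 rad (29.8°) between the endpoints.
Interpolate at f = 3/5 with slerp weights a = sin((1−f)δ)/sin δ ≈ 0.416, b = sin(fδ)/sin δ ≈ 0.618.
p = a·p₁ + b·p₂ ≈ (0.489, 0.393, 0.779); φ = arcsin(p_z) ≈ 51.14°, λ = atan2(p_y, p_x) ≈ 38.79°.

≈ 51°N, 39°E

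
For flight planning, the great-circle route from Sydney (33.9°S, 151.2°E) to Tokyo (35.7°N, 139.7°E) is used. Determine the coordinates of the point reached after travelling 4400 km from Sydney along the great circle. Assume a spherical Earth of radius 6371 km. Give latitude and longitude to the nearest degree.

≈ 5°N, 145°E

Write both endpoints as unit vectors p₁, p₂ with components (cos φ cos λ, cos φ sin λ, sin φ).
The central angle between the endpoints is δ = arccos(p₁·p₂) ≈ 1.229 rad (70.4°). The total great-circle distance is δ·R ≈ 1.229 × 6371 ≈ 7831 km, so the target fraction is f = 4400/7831 ≈ 0.562.
Interpolate at f ≈ 0.562 with slerp weights a = sin((1−f)δ)/sin δ ≈ 0.544, b = sin(fδ)/sin δ ≈ 0.676.
p = a·p₁ + b·p₂ ≈ (-0.815, 0.573, 0.091); φ = arcsin(p_z) ≈ 5.22°, λ = atan2(p_y, p_x) ≈ 144.89°.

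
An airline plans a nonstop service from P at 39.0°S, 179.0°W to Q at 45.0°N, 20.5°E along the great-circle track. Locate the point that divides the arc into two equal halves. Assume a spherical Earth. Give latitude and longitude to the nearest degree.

Write both endpoints as unit vectors p₁, p₂ with components (cos φ cos λ, cos φ sin λ, sin φ).
The central angle between the endpoints is δ = arccos(p₁·p₂) ≈ 2.869 rad (164.4°).
Interpolate at f = 1/2 with slerp weights a = sin((1−f)δ)/sin δ ≈ 3.676, b = sin(fδ)/sin δ ≈ 3.676.
p = a·p₁ + b·p₂ ≈ (-0.422, 0.860, 0.286); φ = arcsin(p_z) ≈ 16.62°, λ = atan2(p_y, p_x) ≈ 116.11°.

≈ 17°N, 116°E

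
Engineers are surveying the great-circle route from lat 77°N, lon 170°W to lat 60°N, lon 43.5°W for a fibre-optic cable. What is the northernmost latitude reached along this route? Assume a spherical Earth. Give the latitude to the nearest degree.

≈ 82°N

The great circle lies in the plane with unit normal n̂ = (p₁ × p₂)/|p₁ × p₂|.
Here n̂_z ≈ +0.144; the vertex latitude is φ_max = arccos|n̂_z| ≈ 81.7°.
Check via Clairaut: cos φ_max = |cos φ₁| · sin C = cos(77.0°)·sin(39.7°) ≈ 0.144, again giving ≈ 81.7°.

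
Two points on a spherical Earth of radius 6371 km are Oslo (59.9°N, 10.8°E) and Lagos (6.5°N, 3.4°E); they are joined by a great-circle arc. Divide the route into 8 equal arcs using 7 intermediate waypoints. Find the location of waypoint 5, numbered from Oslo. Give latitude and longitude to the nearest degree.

Write both endpoints as unit vectors p₁, p₂ with components (cos φ cos λ, cos φ sin λ, sin φ).
The central angle between the endpoints is δ = arccos(p₁·p₂) ≈ 0.937 rad (53.7°).
Interpolate at f = 5/8 with slerp weights a = sin((1−f)δ)/sin δ ≈ 0.427, b = sin(fδ)/sin δ ≈ 0.686.
p = a·p₁ + b·p₂ ≈ (0.891, 0.081, 0.447); φ = arcsin(p_z) ≈ 26.57°, λ = atan2(p_y, p_x) ≈ 5.17°.

≈ 27°N, 5°E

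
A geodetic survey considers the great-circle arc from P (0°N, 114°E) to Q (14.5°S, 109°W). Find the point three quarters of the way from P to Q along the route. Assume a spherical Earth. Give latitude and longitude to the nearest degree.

From cos δ = sin φ₁ sin φ₂ + cos φ₁ cos φ₂ cos Δλ, the central angle is δ ≈ 2.358 rad (135.1°).
Interpolate at f = 3/4 with slerp weights a = sin((1−f)δ)/sin δ ≈ 0.787, b = sin(fδ)/sin δ ≈ 1.389.
p = a·p₁ + b·p₂ ≈ (-0.758, -0.552, -0.348); φ = arcsin(p_z) ≈ -20.35°, λ = atan2(p_y, p_x) ≈ -143.93°.

≈ (20°S, 144°W)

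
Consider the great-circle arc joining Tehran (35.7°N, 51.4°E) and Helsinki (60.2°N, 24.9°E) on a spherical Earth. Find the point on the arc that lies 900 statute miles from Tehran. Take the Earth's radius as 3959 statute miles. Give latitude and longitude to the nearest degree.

≈ (47°N, 43°E)

Convert each endpoint to a unit vector on the sphere (x = cos φ cos λ, y = cos φ sin λ, z = sin φ).
The central angle between the endpoints is δ = arccos(p₁·p₂) ≈ 0.521 rad (29.8°). The total great-circle distance is δ·R ≈ 0.521 × 3959 ≈ 2061 mi, so the target fraction is f = 900/2061 ≈ 0.437.
Interpolate at f ≈ 0.437 with slerp weights a = sin((1−f)δ)/sin δ ≈ 0.581, b = sin(fδ)/sin δ ≈ 0.453.
p = a·p₁ + b·p₂ ≈ (0.499, 0.464, 0.732); φ = arcsin(p_z) ≈ 47.08°, λ = atan2(p_y, p_x) ≈ 42.91°.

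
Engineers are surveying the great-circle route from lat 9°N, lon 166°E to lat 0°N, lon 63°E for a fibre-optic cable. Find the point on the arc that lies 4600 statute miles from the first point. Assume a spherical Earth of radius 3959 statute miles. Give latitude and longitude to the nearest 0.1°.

Write both endpoints as unit vectors p₁, p₂ with components (cos φ cos λ, cos φ sin λ, sin φ).
The central angle between the endpoints is δ = arccos(p₁·p₂) ≈ 1.795 rad (102.8°). The total great-circle distance is δ·R ≈ 1.795 × 3959 ≈ 7106 mi, so the target fraction is f = 4600/7106 ≈ 0.647.
Interpolate at f ≈ 0.647 with slerp weights a = sin((1−f)δ)/sin δ ≈ 0.607, b = sin(fδ)/sin δ ≈ 0.941.
p = a·p₁ + b·p₂ ≈ (-0.154, 0.983, 0.095); φ = arcsin(p_z) ≈ 5.45°, λ = atan2(p_y, p_x) ≈ 98.91°.

≈ lat 5.4°N, lon 98.9°E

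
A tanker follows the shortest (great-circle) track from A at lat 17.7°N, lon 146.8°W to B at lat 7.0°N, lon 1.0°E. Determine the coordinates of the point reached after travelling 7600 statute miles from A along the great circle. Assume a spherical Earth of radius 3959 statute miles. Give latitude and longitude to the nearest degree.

Convert each endpoint to a unit vector on the sphere (x = cos φ cos λ, y = cos φ sin λ, z = sin φ).
The central angle between the endpoints is δ = arccos(p₁·p₂) ≈ 2.439 rad (139.7°). The total great-circle distance is δ·R ≈ 2.439 × 3959 ≈ 9655 mi, so the target fraction is f = 7600/9655 ≈ 0.787.
Interpolate at f ≈ 0.787 with slerp weights a = sin((1−f)δ)/sin δ ≈ 0.768, b = sin(fδ)/sin δ ≈ 1.454.
p = a·p₁ + b·p₂ ≈ (0.831, -0.375, 0.411); φ = arcsin(p_z) ≈ 24.24°, λ = atan2(p_y, p_x) ≈ -24.30°.

≈ lat 24°N, lon 24°W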